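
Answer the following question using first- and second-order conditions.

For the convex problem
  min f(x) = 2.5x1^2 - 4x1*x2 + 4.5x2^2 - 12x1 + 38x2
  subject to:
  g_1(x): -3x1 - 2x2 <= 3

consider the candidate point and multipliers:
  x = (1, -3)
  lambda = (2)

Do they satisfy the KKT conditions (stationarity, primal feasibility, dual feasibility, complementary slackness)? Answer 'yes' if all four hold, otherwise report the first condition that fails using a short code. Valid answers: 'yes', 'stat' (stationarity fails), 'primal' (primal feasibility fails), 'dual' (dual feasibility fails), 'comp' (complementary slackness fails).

Gradient of f: grad f(x) = Q x + c = (5, 7)
Constraint values g_i(x) = a_i^T x - b_i:
  g_1((1, -3)) = 0
Stationarity residual: grad f(x) + sum_i lambda_i a_i = (-1, 3)
  -> stationarity FAILS
Primal feasibility (all g_i <= 0): OK
Dual feasibility (all lambda_i >= 0): OK
Complementary slackness (lambda_i * g_i(x) = 0 for all i): OK

Verdict: the first failing condition is stationarity -> stat.

stat


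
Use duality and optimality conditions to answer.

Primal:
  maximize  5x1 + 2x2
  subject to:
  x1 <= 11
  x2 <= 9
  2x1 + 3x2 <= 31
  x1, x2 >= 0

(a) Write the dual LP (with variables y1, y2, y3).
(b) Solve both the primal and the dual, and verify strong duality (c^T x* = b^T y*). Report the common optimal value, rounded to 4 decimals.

The standard primal-dual pair for 'max c^T x s.t. A x <= b, x >= 0' is:
  Dual:  min b^T y  s.t.  A^T y >= c,  y >= 0.

So the dual LP is:
  minimize  11y1 + 9y2 + 31y3
  subject to:
    y1 + 2y3 >= 5
    y2 + 3y3 >= 2
    y1, y2, y3 >= 0

Solving the primal: x* = (11, 3).
  primal value c^T x* = 61.
Solving the dual: y* = (3.6667, 0, 0.6667).
  dual value b^T y* = 61.
Strong duality: c^T x* = b^T y*. Confirmed.

61


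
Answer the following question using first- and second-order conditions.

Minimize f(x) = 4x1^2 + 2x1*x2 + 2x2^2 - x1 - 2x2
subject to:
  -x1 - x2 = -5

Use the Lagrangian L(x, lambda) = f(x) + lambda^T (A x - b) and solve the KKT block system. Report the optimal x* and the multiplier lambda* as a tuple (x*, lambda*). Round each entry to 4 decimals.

Form the Lagrangian:
  L(x, lambda) = (1/2) x^T Q x + c^T x + lambda^T (A x - b)
Stationarity (grad_x L = 0): Q x + c + A^T lambda = 0.
Primal feasibility: A x = b.

This gives the KKT block system:
  [ Q   A^T ] [ x     ]   [-c ]
  [ A    0  ] [ lambda ] = [ b ]

Solving the linear system:
  x*      = (1.125, 3.875)
  lambda* = (15.75)
  f(x*)   = 34.9375

x* = (1.125, 3.875), lambda* = (15.75)


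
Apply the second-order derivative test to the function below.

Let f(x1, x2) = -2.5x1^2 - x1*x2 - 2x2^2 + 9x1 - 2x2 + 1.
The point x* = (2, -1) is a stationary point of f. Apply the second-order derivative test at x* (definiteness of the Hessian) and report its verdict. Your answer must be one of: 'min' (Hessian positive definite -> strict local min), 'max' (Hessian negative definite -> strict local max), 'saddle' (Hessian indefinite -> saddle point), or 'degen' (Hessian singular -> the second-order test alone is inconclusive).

Compute the Hessian H = grad^2 f:
  H = [[-5, -1], [-1, -4]]
Verify stationarity: grad f(x*) = H x* + g = (0, 0).
Eigenvalues of H: -5.618, -3.382.
Both eigenvalues < 0, so H is negative definite -> x* is a strict local max.

max


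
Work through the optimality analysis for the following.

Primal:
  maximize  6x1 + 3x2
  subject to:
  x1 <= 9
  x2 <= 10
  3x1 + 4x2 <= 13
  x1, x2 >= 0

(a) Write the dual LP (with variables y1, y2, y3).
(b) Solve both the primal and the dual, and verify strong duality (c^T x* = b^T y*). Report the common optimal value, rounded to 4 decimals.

The standard primal-dual pair for 'max c^T x s.t. A x <= b, x >= 0' is:
  Dual:  min b^T y  s.t.  A^T y >= c,  y >= 0.

So the dual LP is:
  minimize  9y1 + 10y2 + 13y3
  subject to:
    y1 + 3y3 >= 6
    y2 + 4y3 >= 3
    y1, y2, y3 >= 0

Solving the primal: x* = (4.3333, 0).
  primal value c^T x* = 26.
Solving the dual: y* = (0, 0, 2).
  dual value b^T y* = 26.
Strong duality: c^T x* = b^T y*. Confirmed.

26


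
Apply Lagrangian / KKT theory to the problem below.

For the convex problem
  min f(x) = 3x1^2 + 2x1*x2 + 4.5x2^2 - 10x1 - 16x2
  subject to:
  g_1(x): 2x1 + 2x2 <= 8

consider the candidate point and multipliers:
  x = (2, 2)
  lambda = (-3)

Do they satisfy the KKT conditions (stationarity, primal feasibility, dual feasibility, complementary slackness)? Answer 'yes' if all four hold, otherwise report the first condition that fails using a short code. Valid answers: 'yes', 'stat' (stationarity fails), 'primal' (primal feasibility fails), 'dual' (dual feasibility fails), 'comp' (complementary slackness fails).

Gradient of f: grad f(x) = Q x + c = (6, 6)
Constraint values g_i(x) = a_i^T x - b_i:
  g_1((2, 2)) = 0
Stationarity residual: grad f(x) + sum_i lambda_i a_i = (0, 0)
  -> stationarity OK
Primal feasibility (all g_i <= 0): OK
Dual feasibility (all lambda_i >= 0): FAILS
Complementary slackness (lambda_i * g_i(x) = 0 for all i): OK

Verdict: the first failing condition is dual_feasibility -> dual.

dual


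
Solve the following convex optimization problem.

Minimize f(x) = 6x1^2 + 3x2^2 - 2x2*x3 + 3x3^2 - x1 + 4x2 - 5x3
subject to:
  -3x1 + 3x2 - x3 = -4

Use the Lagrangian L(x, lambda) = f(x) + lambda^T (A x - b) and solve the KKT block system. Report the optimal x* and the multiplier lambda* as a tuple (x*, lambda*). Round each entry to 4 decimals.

Form the Lagrangian:
  L(x, lambda) = (1/2) x^T Q x + c^T x + lambda^T (A x - b)
Stationarity (grad_x L = 0): Q x + c + A^T lambda = 0.
Primal feasibility: A x = b.

This gives the KKT block system:
  [ Q   A^T ] [ x     ]   [-c ]
  [ A    0  ] [ lambda ] = [ b ]

Solving the linear system:
  x*      = (0.2778, -0.8264, 0.6875)
  lambda* = (0.7778)
  f(x*)   = -1.9549

x* = (0.2778, -0.8264, 0.6875), lambda* = (0.7778)


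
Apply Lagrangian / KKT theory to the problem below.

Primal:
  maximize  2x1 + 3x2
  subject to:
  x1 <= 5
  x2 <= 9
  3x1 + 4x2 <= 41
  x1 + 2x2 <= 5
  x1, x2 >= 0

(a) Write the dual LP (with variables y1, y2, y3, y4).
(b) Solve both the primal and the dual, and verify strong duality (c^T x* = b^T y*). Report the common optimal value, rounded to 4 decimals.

The standard primal-dual pair for 'max c^T x s.t. A x <= b, x >= 0' is:
  Dual:  min b^T y  s.t.  A^T y >= c,  y >= 0.

So the dual LP is:
  minimize  5y1 + 9y2 + 41y3 + 5y4
  subject to:
    y1 + 3y3 + y4 >= 2
    y2 + 4y3 + 2y4 >= 3
    y1, y2, y3, y4 >= 0

Solving the primal: x* = (5, 0).
  primal value c^T x* = 10.
Solving the dual: y* = (0.5, 0, 0, 1.5).
  dual value b^T y* = 10.
Strong duality: c^T x* = b^T y*. Confirmed.

10


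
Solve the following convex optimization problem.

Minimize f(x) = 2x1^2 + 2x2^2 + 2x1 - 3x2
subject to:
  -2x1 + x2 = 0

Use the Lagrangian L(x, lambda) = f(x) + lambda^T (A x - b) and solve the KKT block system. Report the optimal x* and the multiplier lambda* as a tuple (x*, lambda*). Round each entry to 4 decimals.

Form the Lagrangian:
  L(x, lambda) = (1/2) x^T Q x + c^T x + lambda^T (A x - b)
Stationarity (grad_x L = 0): Q x + c + A^T lambda = 0.
Primal feasibility: A x = b.

This gives the KKT block system:
  [ Q   A^T ] [ x     ]   [-c ]
  [ A    0  ] [ lambda ] = [ b ]

Solving the linear system:
  x*      = (0.2, 0.4)
  lambda* = (1.4)
  f(x*)   = -0.4

x* = (0.2, 0.4), lambda* = (1.4)


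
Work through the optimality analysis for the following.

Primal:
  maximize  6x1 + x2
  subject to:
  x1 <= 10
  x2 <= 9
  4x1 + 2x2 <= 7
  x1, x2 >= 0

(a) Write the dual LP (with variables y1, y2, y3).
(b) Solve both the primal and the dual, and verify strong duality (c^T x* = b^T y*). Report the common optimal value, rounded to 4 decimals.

The standard primal-dual pair for 'max c^T x s.t. A x <= b, x >= 0' is:
  Dual:  min b^T y  s.t.  A^T y >= c,  y >= 0.

So the dual LP is:
  minimize  10y1 + 9y2 + 7y3
  subject to:
    y1 + 4y3 >= 6
    y2 + 2y3 >= 1
    y1, y2, y3 >= 0

Solving the primal: x* = (1.75, 0).
  primal value c^T x* = 10.5.
Solving the dual: y* = (0, 0, 1.5).
  dual value b^T y* = 10.5.
Strong duality: c^T x* = b^T y*. Confirmed.

10.5


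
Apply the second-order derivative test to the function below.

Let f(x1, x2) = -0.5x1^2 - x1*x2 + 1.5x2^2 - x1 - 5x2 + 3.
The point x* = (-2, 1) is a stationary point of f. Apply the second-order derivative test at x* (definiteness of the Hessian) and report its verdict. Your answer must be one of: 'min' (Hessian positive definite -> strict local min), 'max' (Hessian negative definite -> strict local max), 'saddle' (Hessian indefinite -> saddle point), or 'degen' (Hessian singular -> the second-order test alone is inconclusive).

Compute the Hessian H = grad^2 f:
  H = [[-1, -1], [-1, 3]]
Verify stationarity: grad f(x*) = H x* + g = (0, 0).
Eigenvalues of H: -1.2361, 3.2361.
Eigenvalues have mixed signs, so H is indefinite -> x* is a saddle point.

saddle


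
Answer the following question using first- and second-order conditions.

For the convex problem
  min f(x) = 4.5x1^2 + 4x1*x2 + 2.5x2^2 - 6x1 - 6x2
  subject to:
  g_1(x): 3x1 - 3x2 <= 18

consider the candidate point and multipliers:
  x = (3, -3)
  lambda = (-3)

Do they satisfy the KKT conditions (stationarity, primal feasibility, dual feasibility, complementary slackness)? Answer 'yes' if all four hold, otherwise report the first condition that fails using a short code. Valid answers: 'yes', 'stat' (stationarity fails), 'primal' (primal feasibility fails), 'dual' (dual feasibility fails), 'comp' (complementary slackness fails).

Gradient of f: grad f(x) = Q x + c = (9, -9)
Constraint values g_i(x) = a_i^T x - b_i:
  g_1((3, -3)) = 0
Stationarity residual: grad f(x) + sum_i lambda_i a_i = (0, 0)
  -> stationarity OK
Primal feasibility (all g_i <= 0): OK
Dual feasibility (all lambda_i >= 0): FAILS
Complementary slackness (lambda_i * g_i(x) = 0 for all i): OK

Verdict: the first failing condition is dual_feasibility -> dual.

dual


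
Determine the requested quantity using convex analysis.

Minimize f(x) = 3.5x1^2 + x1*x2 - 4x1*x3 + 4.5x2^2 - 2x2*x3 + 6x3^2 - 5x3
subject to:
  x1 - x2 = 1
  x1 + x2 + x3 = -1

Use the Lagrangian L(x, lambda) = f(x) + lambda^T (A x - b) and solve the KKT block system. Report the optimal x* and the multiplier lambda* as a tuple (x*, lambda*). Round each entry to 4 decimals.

Form the Lagrangian:
  L(x, lambda) = (1/2) x^T Q x + c^T x + lambda^T (A x - b)
Stationarity (grad_x L = 0): Q x + c + A^T lambda = 0.
Primal feasibility: A x = b.

This gives the KKT block system:
  [ Q   A^T ] [ x     ]   [-c ]
  [ A    0  ] [ lambda ] = [ b ]

Solving the linear system:
  x*      = (0.0444, -0.9556, -0.0889)
  lambda* = (-4.0444, 4.3333)
  f(x*)   = 4.4111

x* = (0.0444, -0.9556, -0.0889), lambda* = (-4.0444, 4.3333)


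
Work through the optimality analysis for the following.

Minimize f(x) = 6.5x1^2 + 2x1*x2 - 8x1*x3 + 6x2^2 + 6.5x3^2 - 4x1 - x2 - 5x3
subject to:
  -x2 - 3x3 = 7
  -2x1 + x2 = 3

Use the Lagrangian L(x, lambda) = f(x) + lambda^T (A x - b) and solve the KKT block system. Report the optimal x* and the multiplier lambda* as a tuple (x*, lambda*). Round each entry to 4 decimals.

Form the Lagrangian:
  L(x, lambda) = (1/2) x^T Q x + c^T x + lambda^T (A x - b)
Stationarity (grad_x L = 0): Q x + c + A^T lambda = 0.
Primal feasibility: A x = b.

This gives the KKT block system:
  [ Q   A^T ] [ x     ]   [-c ]
  [ A    0  ] [ lambda ] = [ b ]

Solving the linear system:
  x*      = (-1.5319, -0.0637, -2.3121)
  lambda* = (-7.6008, -2.7724)
  f(x*)   = 39.6372

x* = (-1.5319, -0.0637, -2.3121), lambda* = (-7.6008, -2.7724)


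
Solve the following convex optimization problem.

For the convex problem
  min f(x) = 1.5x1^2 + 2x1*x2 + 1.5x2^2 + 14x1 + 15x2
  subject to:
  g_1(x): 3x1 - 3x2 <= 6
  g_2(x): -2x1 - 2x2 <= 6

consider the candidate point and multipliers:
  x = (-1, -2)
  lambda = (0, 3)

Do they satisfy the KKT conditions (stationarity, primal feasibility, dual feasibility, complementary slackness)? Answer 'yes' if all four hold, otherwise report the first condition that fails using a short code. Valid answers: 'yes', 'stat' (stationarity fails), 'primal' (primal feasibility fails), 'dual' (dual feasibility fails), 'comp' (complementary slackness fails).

Gradient of f: grad f(x) = Q x + c = (7, 7)
Constraint values g_i(x) = a_i^T x - b_i:
  g_1((-1, -2)) = -3
  g_2((-1, -2)) = 0
Stationarity residual: grad f(x) + sum_i lambda_i a_i = (1, 1)
  -> stationarity FAILS
Primal feasibility (all g_i <= 0): OK
Dual feasibility (all lambda_i >= 0): OK
Complementary slackness (lambda_i * g_i(x) = 0 for all i): OK

Verdict: the first failing condition is stationarity -> stat.

stat


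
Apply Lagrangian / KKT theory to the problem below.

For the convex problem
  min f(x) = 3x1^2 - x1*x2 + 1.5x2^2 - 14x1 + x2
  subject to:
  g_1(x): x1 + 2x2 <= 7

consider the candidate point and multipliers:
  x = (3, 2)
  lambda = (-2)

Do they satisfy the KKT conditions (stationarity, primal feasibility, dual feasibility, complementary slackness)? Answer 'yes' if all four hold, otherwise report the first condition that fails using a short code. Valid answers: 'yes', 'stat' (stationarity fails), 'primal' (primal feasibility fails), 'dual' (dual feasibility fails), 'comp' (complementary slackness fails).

Gradient of f: grad f(x) = Q x + c = (2, 4)
Constraint values g_i(x) = a_i^T x - b_i:
  g_1((3, 2)) = 0
Stationarity residual: grad f(x) + sum_i lambda_i a_i = (0, 0)
  -> stationarity OK
Primal feasibility (all g_i <= 0): OK
Dual feasibility (all lambda_i >= 0): FAILS
Complementary slackness (lambda_i * g_i(x) = 0 for all i): OK

Verdict: the first failing condition is dual_feasibility -> dual.

dual


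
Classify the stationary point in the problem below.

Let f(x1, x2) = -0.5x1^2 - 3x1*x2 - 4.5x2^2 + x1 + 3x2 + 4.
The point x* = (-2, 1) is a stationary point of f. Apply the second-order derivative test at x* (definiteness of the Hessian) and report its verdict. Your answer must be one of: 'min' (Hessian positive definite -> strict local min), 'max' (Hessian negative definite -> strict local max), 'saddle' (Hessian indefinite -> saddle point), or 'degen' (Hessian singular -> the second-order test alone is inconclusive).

Compute the Hessian H = grad^2 f:
  H = [[-1, -3], [-3, -9]]
Verify stationarity: grad f(x*) = H x* + g = (0, 0).
Eigenvalues of H: -10, 0.
H has a zero eigenvalue (singular; negative semidefinite but not definite), so H is neither positive definite, negative definite, nor indefinite. The second-order test alone is inconclusive -> degen.
(Indeed, f is constant along the null direction of H through x*, so x* is not a strict local extremum.)

degen


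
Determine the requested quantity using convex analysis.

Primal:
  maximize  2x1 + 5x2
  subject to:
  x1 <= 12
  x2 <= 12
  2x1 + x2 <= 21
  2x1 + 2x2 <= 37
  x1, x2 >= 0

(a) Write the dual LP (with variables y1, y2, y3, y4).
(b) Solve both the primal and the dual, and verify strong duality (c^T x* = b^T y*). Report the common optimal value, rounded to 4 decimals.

The standard primal-dual pair for 'max c^T x s.t. A x <= b, x >= 0' is:
  Dual:  min b^T y  s.t.  A^T y >= c,  y >= 0.

So the dual LP is:
  minimize  12y1 + 12y2 + 21y3 + 37y4
  subject to:
    y1 + 2y3 + 2y4 >= 2
    y2 + y3 + 2y4 >= 5
    y1, y2, y3, y4 >= 0

Solving the primal: x* = (4.5, 12).
  primal value c^T x* = 69.
Solving the dual: y* = (0, 4, 1, 0).
  dual value b^T y* = 69.
Strong duality: c^T x* = b^T y*. Confirmed.

69


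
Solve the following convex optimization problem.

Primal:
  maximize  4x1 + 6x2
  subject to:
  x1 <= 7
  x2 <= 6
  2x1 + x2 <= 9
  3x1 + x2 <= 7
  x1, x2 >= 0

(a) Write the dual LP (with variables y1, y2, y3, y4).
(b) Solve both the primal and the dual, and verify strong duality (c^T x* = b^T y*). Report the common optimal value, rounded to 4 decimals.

The standard primal-dual pair for 'max c^T x s.t. A x <= b, x >= 0' is:
  Dual:  min b^T y  s.t.  A^T y >= c,  y >= 0.

So the dual LP is:
  minimize  7y1 + 6y2 + 9y3 + 7y4
  subject to:
    y1 + 2y3 + 3y4 >= 4
    y2 + y3 + y4 >= 6
    y1, y2, y3, y4 >= 0

Solving the primal: x* = (0.3333, 6).
  primal value c^T x* = 37.3333.
Solving the dual: y* = (0, 4.6667, 0, 1.3333).
  dual value b^T y* = 37.3333.
Strong duality: c^T x* = b^T y*. Confirmed.

37.3333


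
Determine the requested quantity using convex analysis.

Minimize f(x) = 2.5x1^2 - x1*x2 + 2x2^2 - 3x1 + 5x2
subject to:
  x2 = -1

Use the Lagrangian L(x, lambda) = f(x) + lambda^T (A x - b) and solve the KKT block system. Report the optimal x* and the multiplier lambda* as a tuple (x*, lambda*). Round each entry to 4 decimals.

Form the Lagrangian:
  L(x, lambda) = (1/2) x^T Q x + c^T x + lambda^T (A x - b)
Stationarity (grad_x L = 0): Q x + c + A^T lambda = 0.
Primal feasibility: A x = b.

This gives the KKT block system:
  [ Q   A^T ] [ x     ]   [-c ]
  [ A    0  ] [ lambda ] = [ b ]

Solving the linear system:
  x*      = (0.4, -1)
  lambda* = (-0.6)
  f(x*)   = -3.4

x* = (0.4, -1), lambda* = (-0.6)


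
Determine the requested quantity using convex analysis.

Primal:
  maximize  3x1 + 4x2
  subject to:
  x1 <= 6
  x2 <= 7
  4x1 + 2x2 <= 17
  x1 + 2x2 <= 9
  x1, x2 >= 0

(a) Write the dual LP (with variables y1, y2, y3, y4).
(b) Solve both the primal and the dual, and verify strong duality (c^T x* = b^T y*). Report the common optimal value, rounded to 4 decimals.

The standard primal-dual pair for 'max c^T x s.t. A x <= b, x >= 0' is:
  Dual:  min b^T y  s.t.  A^T y >= c,  y >= 0.

So the dual LP is:
  minimize  6y1 + 7y2 + 17y3 + 9y4
  subject to:
    y1 + 4y3 + y4 >= 3
    y2 + 2y3 + 2y4 >= 4
    y1, y2, y3, y4 >= 0

Solving the primal: x* = (2.6667, 3.1667).
  primal value c^T x* = 20.6667.
Solving the dual: y* = (0, 0, 0.3333, 1.6667).
  dual value b^T y* = 20.6667.
Strong duality: c^T x* = b^T y*. Confirmed.

20.6667


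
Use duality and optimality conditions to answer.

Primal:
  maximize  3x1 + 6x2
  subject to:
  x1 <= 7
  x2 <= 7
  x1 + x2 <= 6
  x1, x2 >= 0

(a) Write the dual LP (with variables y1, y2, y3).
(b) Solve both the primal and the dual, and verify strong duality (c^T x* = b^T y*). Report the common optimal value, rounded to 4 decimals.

The standard primal-dual pair for 'max c^T x s.t. A x <= b, x >= 0' is:
  Dual:  min b^T y  s.t.  A^T y >= c,  y >= 0.

So the dual LP is:
  minimize  7y1 + 7y2 + 6y3
  subject to:
    y1 + y3 >= 3
    y2 + y3 >= 6
    y1, y2, y3 >= 0

Solving the primal: x* = (0, 6).
  primal value c^T x* = 36.
Solving the dual: y* = (0, 0, 6).
  dual value b^T y* = 36.
Strong duality: c^T x* = b^T y*. Confirmed.

36


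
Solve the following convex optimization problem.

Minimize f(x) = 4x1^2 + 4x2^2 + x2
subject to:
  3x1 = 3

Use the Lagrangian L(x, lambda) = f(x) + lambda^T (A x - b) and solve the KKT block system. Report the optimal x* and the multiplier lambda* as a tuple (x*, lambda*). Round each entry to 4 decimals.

Form the Lagrangian:
  L(x, lambda) = (1/2) x^T Q x + c^T x + lambda^T (A x - b)
Stationarity (grad_x L = 0): Q x + c + A^T lambda = 0.
Primal feasibility: A x = b.

This gives the KKT block system:
  [ Q   A^T ] [ x     ]   [-c ]
  [ A    0  ] [ lambda ] = [ b ]

Solving the linear system:
  x*      = (1, -0.125)
  lambda* = (-2.6667)
  f(x*)   = 3.9375

x* = (1, -0.125), lambda* = (-2.6667)


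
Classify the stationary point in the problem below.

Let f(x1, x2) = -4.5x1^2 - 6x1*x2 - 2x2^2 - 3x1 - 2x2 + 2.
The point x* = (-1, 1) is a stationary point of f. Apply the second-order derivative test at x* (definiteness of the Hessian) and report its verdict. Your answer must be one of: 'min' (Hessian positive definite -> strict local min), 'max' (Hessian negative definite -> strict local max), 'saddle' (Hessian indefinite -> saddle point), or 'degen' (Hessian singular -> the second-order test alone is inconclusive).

Compute the Hessian H = grad^2 f:
  H = [[-9, -6], [-6, -4]]
Verify stationarity: grad f(x*) = H x* + g = (0, 0).
Eigenvalues of H: -13, 0.
H has a zero eigenvalue (singular; negative semidefinite but not definite), so H is neither positive definite, negative definite, nor indefinite. The second-order test alone is inconclusive -> degen.
(Indeed, f is constant along the null direction of H through x*, so x* is not a strict local extremum.)

degen


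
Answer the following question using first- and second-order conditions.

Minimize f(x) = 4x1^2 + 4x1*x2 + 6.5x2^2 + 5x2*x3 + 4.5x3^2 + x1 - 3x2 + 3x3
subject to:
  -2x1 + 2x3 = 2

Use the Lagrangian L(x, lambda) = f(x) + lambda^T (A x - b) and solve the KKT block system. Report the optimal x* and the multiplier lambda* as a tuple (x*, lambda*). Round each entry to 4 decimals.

Form the Lagrangian:
  L(x, lambda) = (1/2) x^T Q x + c^T x + lambda^T (A x - b)
Stationarity (grad_x L = 0): Q x + c + A^T lambda = 0.
Primal feasibility: A x = b.

This gives the KKT block system:
  [ Q   A^T ] [ x     ]   [-c ]
  [ A    0  ] [ lambda ] = [ b ]

Solving the linear system:
  x*      = (-1.0786, 0.5929, -0.0786)
  lambda* = (-2.6286)
  f(x*)   = 1.0821

x* = (-1.0786, 0.5929, -0.0786), lambda* = (-2.6286)


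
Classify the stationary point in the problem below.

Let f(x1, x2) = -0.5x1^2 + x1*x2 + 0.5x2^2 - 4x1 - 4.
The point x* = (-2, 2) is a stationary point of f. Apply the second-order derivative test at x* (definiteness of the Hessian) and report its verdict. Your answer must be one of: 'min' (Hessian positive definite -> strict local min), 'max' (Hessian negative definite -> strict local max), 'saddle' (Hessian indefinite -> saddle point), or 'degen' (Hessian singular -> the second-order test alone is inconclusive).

Compute the Hessian H = grad^2 f:
  H = [[-1, 1], [1, 1]]
Verify stationarity: grad f(x*) = H x* + g = (0, 0).
Eigenvalues of H: -1.4142, 1.4142.
Eigenvalues have mixed signs, so H is indefinite -> x* is a saddle point.

saddle


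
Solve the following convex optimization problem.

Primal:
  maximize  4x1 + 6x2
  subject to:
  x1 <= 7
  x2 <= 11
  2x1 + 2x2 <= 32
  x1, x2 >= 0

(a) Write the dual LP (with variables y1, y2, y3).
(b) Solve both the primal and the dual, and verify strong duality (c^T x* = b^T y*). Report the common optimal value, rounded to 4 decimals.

The standard primal-dual pair for 'max c^T x s.t. A x <= b, x >= 0' is:
  Dual:  min b^T y  s.t.  A^T y >= c,  y >= 0.

So the dual LP is:
  minimize  7y1 + 11y2 + 32y3
  subject to:
    y1 + 2y3 >= 4
    y2 + 2y3 >= 6
    y1, y2, y3 >= 0

Solving the primal: x* = (5, 11).
  primal value c^T x* = 86.
Solving the dual: y* = (0, 2, 2).
  dual value b^T y* = 86.
Strong duality: c^T x* = b^T y*. Confirmed.

86


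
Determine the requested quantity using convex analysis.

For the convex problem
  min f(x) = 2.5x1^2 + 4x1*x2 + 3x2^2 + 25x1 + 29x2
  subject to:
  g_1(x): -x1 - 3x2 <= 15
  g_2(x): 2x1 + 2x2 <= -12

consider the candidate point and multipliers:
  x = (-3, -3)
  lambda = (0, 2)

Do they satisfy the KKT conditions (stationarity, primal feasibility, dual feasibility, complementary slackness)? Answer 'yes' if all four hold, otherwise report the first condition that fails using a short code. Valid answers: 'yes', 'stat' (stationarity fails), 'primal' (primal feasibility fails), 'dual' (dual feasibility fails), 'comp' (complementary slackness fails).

Gradient of f: grad f(x) = Q x + c = (-2, -1)
Constraint values g_i(x) = a_i^T x - b_i:
  g_1((-3, -3)) = -3
  g_2((-3, -3)) = 0
Stationarity residual: grad f(x) + sum_i lambda_i a_i = (2, 3)
  -> stationarity FAILS
Primal feasibility (all g_i <= 0): OK
Dual feasibility (all lambda_i >= 0): OK
Complementary slackness (lambda_i * g_i(x) = 0 for all i): OK

Verdict: the first failing condition is stationarity -> stat.

stat


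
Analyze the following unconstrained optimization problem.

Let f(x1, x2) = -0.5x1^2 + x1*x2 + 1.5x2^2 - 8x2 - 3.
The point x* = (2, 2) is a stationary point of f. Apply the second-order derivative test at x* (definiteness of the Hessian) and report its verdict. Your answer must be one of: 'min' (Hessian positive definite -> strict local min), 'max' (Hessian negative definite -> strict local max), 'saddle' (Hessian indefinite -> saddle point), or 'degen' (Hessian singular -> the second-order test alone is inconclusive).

Compute the Hessian H = grad^2 f:
  H = [[-1, 1], [1, 3]]
Verify stationarity: grad f(x*) = H x* + g = (0, 0).
Eigenvalues of H: -1.2361, 3.2361.
Eigenvalues have mixed signs, so H is indefinite -> x* is a saddle point.

saddle


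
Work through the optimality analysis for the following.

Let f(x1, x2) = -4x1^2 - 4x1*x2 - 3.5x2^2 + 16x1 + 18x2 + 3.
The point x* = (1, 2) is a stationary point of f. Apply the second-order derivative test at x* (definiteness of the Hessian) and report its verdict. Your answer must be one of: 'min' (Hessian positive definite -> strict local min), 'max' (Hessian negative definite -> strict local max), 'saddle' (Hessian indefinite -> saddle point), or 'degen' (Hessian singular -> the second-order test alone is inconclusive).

Compute the Hessian H = grad^2 f:
  H = [[-8, -4], [-4, -7]]
Verify stationarity: grad f(x*) = H x* + g = (0, 0).
Eigenvalues of H: -11.5311, -3.4689.
Both eigenvalues < 0, so H is negative definite -> x* is a strict local max.

max


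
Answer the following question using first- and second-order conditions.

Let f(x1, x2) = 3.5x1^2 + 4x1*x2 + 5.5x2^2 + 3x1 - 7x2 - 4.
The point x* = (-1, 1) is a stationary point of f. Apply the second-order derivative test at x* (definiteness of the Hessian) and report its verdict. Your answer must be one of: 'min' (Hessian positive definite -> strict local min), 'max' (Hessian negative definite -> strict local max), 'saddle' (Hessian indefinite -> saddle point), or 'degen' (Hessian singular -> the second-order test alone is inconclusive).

Compute the Hessian H = grad^2 f:
  H = [[7, 4], [4, 11]]
Verify stationarity: grad f(x*) = H x* + g = (0, 0).
Eigenvalues of H: 4.5279, 13.4721.
Both eigenvalues > 0, so H is positive definite -> x* is a strict local min.

min


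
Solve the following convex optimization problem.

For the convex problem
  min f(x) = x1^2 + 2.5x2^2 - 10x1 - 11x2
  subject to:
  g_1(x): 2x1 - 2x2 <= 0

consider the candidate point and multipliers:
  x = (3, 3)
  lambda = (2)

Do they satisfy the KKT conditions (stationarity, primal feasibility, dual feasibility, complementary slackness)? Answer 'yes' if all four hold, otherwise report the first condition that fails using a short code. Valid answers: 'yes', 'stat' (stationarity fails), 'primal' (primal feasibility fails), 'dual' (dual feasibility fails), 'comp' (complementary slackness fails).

Gradient of f: grad f(x) = Q x + c = (-4, 4)
Constraint values g_i(x) = a_i^T x - b_i:
  g_1((3, 3)) = 0
Stationarity residual: grad f(x) + sum_i lambda_i a_i = (0, 0)
  -> stationarity OK
Primal feasibility (all g_i <= 0): OK
Dual feasibility (all lambda_i >= 0): OK
Complementary slackness (lambda_i * g_i(x) = 0 for all i): OK

Verdict: yes, KKT holds.

yes


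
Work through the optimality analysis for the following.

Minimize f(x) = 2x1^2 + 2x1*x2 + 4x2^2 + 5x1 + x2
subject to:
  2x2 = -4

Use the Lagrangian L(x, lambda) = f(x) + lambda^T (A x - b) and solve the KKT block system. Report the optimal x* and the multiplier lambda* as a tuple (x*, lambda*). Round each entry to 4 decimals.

Form the Lagrangian:
  L(x, lambda) = (1/2) x^T Q x + c^T x + lambda^T (A x - b)
Stationarity (grad_x L = 0): Q x + c + A^T lambda = 0.
Primal feasibility: A x = b.

This gives the KKT block system:
  [ Q   A^T ] [ x     ]   [-c ]
  [ A    0  ] [ lambda ] = [ b ]

Solving the linear system:
  x*      = (-0.25, -2)
  lambda* = (7.75)
  f(x*)   = 13.875

x* = (-0.25, -2), lambda* = (7.75)


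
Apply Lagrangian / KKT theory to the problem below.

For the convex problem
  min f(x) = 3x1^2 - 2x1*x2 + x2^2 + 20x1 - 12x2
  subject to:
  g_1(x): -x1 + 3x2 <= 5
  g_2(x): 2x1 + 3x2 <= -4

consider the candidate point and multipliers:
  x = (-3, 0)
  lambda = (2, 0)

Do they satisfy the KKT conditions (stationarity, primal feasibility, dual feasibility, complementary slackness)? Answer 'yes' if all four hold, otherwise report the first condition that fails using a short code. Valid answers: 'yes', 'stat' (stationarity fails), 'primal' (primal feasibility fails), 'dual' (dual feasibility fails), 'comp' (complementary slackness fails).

Gradient of f: grad f(x) = Q x + c = (2, -6)
Constraint values g_i(x) = a_i^T x - b_i:
  g_1((-3, 0)) = -2
  g_2((-3, 0)) = -2
Stationarity residual: grad f(x) + sum_i lambda_i a_i = (0, 0)
  -> stationarity OK
Primal feasibility (all g_i <= 0): OK
Dual feasibility (all lambda_i >= 0): OK
Complementary slackness (lambda_i * g_i(x) = 0 for all i): FAILS

Verdict: the first failing condition is complementary_slackness -> comp.

comp


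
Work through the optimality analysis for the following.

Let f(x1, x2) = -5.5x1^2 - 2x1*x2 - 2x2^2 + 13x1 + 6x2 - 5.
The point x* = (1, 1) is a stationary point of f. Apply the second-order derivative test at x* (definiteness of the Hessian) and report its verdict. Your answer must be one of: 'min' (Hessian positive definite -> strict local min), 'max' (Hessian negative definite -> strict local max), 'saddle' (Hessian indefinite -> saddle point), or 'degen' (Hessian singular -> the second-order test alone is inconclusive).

Compute the Hessian H = grad^2 f:
  H = [[-11, -2], [-2, -4]]
Verify stationarity: grad f(x*) = H x* + g = (0, 0).
Eigenvalues of H: -11.5311, -3.4689.
Both eigenvalues < 0, so H is negative definite -> x* is a strict local max.

max


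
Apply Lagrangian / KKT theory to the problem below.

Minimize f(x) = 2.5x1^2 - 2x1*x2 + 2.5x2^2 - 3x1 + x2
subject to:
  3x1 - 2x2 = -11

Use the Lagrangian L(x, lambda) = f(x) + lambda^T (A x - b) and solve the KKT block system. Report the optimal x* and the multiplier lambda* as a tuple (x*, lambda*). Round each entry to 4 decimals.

Form the Lagrangian:
  L(x, lambda) = (1/2) x^T Q x + c^T x + lambda^T (A x - b)
Stationarity (grad_x L = 0): Q x + c + A^T lambda = 0.
Primal feasibility: A x = b.

This gives the KKT block system:
  [ Q   A^T ] [ x     ]   [-c ]
  [ A    0  ] [ lambda ] = [ b ]

Solving the linear system:
  x*      = (-2.8049, 1.2927)
  lambda* = (6.5366)
  f(x*)   = 40.8049

x* = (-2.8049, 1.2927), lambda* = (6.5366)


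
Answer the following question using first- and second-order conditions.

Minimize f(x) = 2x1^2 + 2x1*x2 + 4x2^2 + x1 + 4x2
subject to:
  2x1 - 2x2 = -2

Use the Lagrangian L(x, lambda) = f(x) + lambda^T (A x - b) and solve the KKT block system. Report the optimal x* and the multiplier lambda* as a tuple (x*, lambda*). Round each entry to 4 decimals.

Form the Lagrangian:
  L(x, lambda) = (1/2) x^T Q x + c^T x + lambda^T (A x - b)
Stationarity (grad_x L = 0): Q x + c + A^T lambda = 0.
Primal feasibility: A x = b.

This gives the KKT block system:
  [ Q   A^T ] [ x     ]   [-c ]
  [ A    0  ] [ lambda ] = [ b ]

Solving the linear system:
  x*      = (-0.9375, 0.0625)
  lambda* = (1.3125)
  f(x*)   = 0.9688

x* = (-0.9375, 0.0625), lambda* = (1.3125)


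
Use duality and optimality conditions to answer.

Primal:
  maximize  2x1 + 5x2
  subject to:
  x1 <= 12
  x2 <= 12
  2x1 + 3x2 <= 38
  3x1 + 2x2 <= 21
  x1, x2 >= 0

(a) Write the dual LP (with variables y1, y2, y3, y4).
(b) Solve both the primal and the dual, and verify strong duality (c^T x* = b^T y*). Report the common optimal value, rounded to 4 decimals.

The standard primal-dual pair for 'max c^T x s.t. A x <= b, x >= 0' is:
  Dual:  min b^T y  s.t.  A^T y >= c,  y >= 0.

So the dual LP is:
  minimize  12y1 + 12y2 + 38y3 + 21y4
  subject to:
    y1 + 2y3 + 3y4 >= 2
    y2 + 3y3 + 2y4 >= 5
    y1, y2, y3, y4 >= 0

Solving the primal: x* = (0, 10.5).
  primal value c^T x* = 52.5.
Solving the dual: y* = (0, 0, 0, 2.5).
  dual value b^T y* = 52.5.
Strong duality: c^T x* = b^T y*. Confirmed.

52.5


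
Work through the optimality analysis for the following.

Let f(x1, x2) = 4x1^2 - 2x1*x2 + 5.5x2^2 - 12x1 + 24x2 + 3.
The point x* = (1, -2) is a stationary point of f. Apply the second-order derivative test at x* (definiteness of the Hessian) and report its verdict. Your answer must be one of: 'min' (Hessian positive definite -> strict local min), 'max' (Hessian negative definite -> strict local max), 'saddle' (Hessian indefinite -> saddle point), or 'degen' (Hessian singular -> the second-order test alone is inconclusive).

Compute the Hessian H = grad^2 f:
  H = [[8, -2], [-2, 11]]
Verify stationarity: grad f(x*) = H x* + g = (0, 0).
Eigenvalues of H: 7, 12.
Both eigenvalues > 0, so H is positive definite -> x* is a strict local min.

min


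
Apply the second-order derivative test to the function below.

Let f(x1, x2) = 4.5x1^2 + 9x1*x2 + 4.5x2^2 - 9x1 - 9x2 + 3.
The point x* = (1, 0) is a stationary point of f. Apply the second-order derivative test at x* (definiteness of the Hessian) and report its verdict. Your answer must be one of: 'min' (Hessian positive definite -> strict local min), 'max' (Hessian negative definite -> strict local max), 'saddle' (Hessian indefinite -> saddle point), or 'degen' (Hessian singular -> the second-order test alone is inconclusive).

Compute the Hessian H = grad^2 f:
  H = [[9, 9], [9, 9]]
Verify stationarity: grad f(x*) = H x* + g = (0, 0).
Eigenvalues of H: 0, 18.
H has a zero eigenvalue (singular; positive semidefinite but not definite), so H is neither positive definite, negative definite, nor indefinite. The second-order test alone is inconclusive -> degen.
(Indeed, f is constant along the null direction of H through x*, so x* is not a strict local extremum.)

degen


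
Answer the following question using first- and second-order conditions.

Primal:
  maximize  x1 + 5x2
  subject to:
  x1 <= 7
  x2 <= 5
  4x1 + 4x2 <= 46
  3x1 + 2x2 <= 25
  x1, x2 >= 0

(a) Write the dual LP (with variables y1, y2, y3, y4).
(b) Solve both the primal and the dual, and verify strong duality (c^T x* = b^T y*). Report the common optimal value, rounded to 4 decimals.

The standard primal-dual pair for 'max c^T x s.t. A x <= b, x >= 0' is:
  Dual:  min b^T y  s.t.  A^T y >= c,  y >= 0.

So the dual LP is:
  minimize  7y1 + 5y2 + 46y3 + 25y4
  subject to:
    y1 + 4y3 + 3y4 >= 1
    y2 + 4y3 + 2y4 >= 5
    y1, y2, y3, y4 >= 0

Solving the primal: x* = (5, 5).
  primal value c^T x* = 30.
Solving the dual: y* = (0, 4.3333, 0, 0.3333).
  dual value b^T y* = 30.
Strong duality: c^T x* = b^T y*. Confirmed.

30


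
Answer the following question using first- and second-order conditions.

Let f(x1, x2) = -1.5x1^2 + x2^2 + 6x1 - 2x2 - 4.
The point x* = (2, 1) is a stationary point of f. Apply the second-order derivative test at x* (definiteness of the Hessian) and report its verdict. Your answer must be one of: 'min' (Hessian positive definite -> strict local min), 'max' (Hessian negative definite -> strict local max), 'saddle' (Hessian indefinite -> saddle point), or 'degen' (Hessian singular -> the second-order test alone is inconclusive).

Compute the Hessian H = grad^2 f:
  H = [[-3, 0], [0, 2]]
Verify stationarity: grad f(x*) = H x* + g = (0, 0).
Eigenvalues of H: -3, 2.
Eigenvalues have mixed signs, so H is indefinite -> x* is a saddle point.

saddle


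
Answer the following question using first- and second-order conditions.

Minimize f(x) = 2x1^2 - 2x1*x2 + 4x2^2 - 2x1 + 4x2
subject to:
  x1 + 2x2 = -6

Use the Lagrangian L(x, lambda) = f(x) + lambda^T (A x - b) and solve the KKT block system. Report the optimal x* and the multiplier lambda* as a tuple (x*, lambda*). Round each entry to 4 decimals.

Form the Lagrangian:
  L(x, lambda) = (1/2) x^T Q x + c^T x + lambda^T (A x - b)
Stationarity (grad_x L = 0): Q x + c + A^T lambda = 0.
Primal feasibility: A x = b.

This gives the KKT block system:
  [ Q   A^T ] [ x     ]   [-c ]
  [ A    0  ] [ lambda ] = [ b ]

Solving the linear system:
  x*      = (-1.75, -2.125)
  lambda* = (4.75)
  f(x*)   = 11.75

x* = (-1.75, -2.125), lambda* = (4.75)


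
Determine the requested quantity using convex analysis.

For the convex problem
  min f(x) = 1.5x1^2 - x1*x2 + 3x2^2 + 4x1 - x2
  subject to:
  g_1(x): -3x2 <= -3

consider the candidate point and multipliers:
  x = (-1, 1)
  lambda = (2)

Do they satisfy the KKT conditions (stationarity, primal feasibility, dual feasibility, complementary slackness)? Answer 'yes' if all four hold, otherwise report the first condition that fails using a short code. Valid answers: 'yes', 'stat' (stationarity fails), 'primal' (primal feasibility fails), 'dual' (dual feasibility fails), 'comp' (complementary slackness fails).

Gradient of f: grad f(x) = Q x + c = (0, 6)
Constraint values g_i(x) = a_i^T x - b_i:
  g_1((-1, 1)) = 0
Stationarity residual: grad f(x) + sum_i lambda_i a_i = (0, 0)
  -> stationarity OK
Primal feasibility (all g_i <= 0): OK
Dual feasibility (all lambda_i >= 0): OK
Complementary slackness (lambda_i * g_i(x) = 0 for all i): OK

Verdict: yes, KKT holds.

yes


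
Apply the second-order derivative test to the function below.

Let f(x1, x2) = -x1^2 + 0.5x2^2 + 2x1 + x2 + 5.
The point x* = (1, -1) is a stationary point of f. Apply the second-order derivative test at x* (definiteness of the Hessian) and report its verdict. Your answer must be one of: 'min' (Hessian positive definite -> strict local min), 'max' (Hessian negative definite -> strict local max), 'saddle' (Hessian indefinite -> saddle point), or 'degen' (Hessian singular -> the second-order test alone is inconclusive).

Compute the Hessian H = grad^2 f:
  H = [[-2, 0], [0, 1]]
Verify stationarity: grad f(x*) = H x* + g = (0, 0).
Eigenvalues of H: -2, 1.
Eigenvalues have mixed signs, so H is indefinite -> x* is a saddle point.

saddle


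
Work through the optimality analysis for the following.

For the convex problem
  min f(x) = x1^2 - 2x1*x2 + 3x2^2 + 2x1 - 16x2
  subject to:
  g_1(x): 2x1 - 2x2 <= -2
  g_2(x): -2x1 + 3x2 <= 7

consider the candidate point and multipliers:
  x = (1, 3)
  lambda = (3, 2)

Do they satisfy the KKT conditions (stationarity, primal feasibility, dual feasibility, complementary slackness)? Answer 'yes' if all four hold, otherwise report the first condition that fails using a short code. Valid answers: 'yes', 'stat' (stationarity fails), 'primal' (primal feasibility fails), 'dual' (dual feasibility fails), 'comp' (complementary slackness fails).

Gradient of f: grad f(x) = Q x + c = (-2, 0)
Constraint values g_i(x) = a_i^T x - b_i:
  g_1((1, 3)) = -2
  g_2((1, 3)) = 0
Stationarity residual: grad f(x) + sum_i lambda_i a_i = (0, 0)
  -> stationarity OK
Primal feasibility (all g_i <= 0): OK
Dual feasibility (all lambda_i >= 0): OK
Complementary slackness (lambda_i * g_i(x) = 0 for all i): FAILS

Verdict: the first failing condition is complementary_slackness -> comp.

comp


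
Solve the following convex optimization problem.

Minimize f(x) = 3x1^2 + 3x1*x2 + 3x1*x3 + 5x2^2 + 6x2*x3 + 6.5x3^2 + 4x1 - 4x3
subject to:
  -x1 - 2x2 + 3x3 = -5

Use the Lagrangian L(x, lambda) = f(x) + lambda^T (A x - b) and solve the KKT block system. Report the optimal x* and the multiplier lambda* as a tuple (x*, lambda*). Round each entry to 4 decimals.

Form the Lagrangian:
  L(x, lambda) = (1/2) x^T Q x + c^T x + lambda^T (A x - b)
Stationarity (grad_x L = 0): Q x + c + A^T lambda = 0.
Primal feasibility: A x = b.

This gives the KKT block system:
  [ Q   A^T ] [ x     ]   [-c ]
  [ A    0  ] [ lambda ] = [ b ]

Solving the linear system:
  x*      = (-0.3225, 1.2743, -0.9246)
  lambda* = (3.1139)
  f(x*)   = 8.989

x* = (-0.3225, 1.2743, -0.9246), lambda* = (3.1139)


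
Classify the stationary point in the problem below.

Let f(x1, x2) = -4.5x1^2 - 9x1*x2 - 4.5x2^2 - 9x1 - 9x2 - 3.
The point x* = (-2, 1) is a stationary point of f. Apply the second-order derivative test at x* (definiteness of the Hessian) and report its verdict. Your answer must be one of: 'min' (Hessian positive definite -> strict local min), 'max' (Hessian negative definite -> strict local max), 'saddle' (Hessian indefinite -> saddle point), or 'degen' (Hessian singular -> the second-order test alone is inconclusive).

Compute the Hessian H = grad^2 f:
  H = [[-9, -9], [-9, -9]]
Verify stationarity: grad f(x*) = H x* + g = (0, 0).
Eigenvalues of H: -18, 0.
H has a zero eigenvalue (singular; negative semidefinite but not definite), so H is neither positive definite, negative definite, nor indefinite. The second-order test alone is inconclusive -> degen.
(Indeed, f is constant along the null direction of H through x*, so x* is not a strict local extremum.)

degen
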